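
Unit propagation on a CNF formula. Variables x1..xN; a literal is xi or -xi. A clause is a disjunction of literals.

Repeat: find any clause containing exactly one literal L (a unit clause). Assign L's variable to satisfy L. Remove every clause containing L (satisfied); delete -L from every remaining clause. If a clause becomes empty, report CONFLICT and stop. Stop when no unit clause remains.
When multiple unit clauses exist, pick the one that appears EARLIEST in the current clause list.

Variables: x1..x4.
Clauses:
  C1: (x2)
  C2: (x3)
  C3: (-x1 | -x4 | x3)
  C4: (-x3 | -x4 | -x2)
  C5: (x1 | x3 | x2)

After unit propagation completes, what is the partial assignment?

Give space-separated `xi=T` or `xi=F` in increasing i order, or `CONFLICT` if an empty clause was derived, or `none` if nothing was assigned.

Answer: x2=T x3=T x4=F

Derivation:
unit clause [2] forces x2=T; simplify:
  drop -2 from [-3, -4, -2] -> [-3, -4]
  satisfied 2 clause(s); 3 remain; assigned so far: [2]
unit clause [3] forces x3=T; simplify:
  drop -3 from [-3, -4] -> [-4]
  satisfied 2 clause(s); 1 remain; assigned so far: [2, 3]
unit clause [-4] forces x4=F; simplify:
  satisfied 1 clause(s); 0 remain; assigned so far: [2, 3, 4]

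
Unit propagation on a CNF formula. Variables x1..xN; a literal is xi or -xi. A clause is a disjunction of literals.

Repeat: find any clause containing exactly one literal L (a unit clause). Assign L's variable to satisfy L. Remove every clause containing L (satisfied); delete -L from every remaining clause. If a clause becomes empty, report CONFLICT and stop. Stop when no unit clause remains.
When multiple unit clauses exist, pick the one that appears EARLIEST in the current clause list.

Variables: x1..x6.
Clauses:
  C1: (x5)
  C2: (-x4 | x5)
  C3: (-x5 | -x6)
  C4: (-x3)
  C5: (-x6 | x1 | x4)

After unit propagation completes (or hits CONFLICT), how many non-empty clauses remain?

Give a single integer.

Answer: 0

Derivation:
unit clause [5] forces x5=T; simplify:
  drop -5 from [-5, -6] -> [-6]
  satisfied 2 clause(s); 3 remain; assigned so far: [5]
unit clause [-6] forces x6=F; simplify:
  satisfied 2 clause(s); 1 remain; assigned so far: [5, 6]
unit clause [-3] forces x3=F; simplify:
  satisfied 1 clause(s); 0 remain; assigned so far: [3, 5, 6]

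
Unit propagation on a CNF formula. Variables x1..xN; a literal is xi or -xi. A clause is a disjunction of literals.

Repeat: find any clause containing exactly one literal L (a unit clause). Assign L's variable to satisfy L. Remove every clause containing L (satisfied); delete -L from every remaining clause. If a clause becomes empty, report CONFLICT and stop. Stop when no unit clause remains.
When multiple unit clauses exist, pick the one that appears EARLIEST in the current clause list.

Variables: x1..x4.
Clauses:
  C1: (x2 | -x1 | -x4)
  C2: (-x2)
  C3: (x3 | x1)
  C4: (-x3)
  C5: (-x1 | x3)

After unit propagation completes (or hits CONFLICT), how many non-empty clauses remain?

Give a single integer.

Answer: 1

Derivation:
unit clause [-2] forces x2=F; simplify:
  drop 2 from [2, -1, -4] -> [-1, -4]
  satisfied 1 clause(s); 4 remain; assigned so far: [2]
unit clause [-3] forces x3=F; simplify:
  drop 3 from [3, 1] -> [1]
  drop 3 from [-1, 3] -> [-1]
  satisfied 1 clause(s); 3 remain; assigned so far: [2, 3]
unit clause [1] forces x1=T; simplify:
  drop -1 from [-1, -4] -> [-4]
  drop -1 from [-1] -> [] (empty!)
  satisfied 1 clause(s); 2 remain; assigned so far: [1, 2, 3]
CONFLICT (empty clause)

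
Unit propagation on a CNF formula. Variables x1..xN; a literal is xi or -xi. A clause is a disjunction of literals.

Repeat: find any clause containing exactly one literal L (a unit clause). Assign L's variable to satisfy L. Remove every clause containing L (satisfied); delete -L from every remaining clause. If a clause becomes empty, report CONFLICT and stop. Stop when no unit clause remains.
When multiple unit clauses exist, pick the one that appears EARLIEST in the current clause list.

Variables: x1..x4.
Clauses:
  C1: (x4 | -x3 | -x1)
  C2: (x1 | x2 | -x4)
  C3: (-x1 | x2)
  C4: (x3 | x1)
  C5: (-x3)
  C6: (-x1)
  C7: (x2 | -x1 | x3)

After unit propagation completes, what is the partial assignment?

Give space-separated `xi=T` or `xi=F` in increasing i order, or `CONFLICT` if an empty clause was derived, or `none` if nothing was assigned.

unit clause [-3] forces x3=F; simplify:
  drop 3 from [3, 1] -> [1]
  drop 3 from [2, -1, 3] -> [2, -1]
  satisfied 2 clause(s); 5 remain; assigned so far: [3]
unit clause [1] forces x1=T; simplify:
  drop -1 from [-1, 2] -> [2]
  drop -1 from [-1] -> [] (empty!)
  drop -1 from [2, -1] -> [2]
  satisfied 2 clause(s); 3 remain; assigned so far: [1, 3]
CONFLICT (empty clause)

Answer: CONFLICT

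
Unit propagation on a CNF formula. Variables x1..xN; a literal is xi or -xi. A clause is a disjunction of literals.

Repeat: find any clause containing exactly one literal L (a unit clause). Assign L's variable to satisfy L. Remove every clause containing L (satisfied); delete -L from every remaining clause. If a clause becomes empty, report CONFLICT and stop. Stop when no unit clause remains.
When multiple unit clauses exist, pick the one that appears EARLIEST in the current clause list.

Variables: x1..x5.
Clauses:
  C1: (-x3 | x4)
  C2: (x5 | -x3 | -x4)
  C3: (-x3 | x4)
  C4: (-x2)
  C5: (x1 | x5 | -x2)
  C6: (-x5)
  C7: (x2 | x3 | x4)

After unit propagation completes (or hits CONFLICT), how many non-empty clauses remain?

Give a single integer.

Answer: 4

Derivation:
unit clause [-2] forces x2=F; simplify:
  drop 2 from [2, 3, 4] -> [3, 4]
  satisfied 2 clause(s); 5 remain; assigned so far: [2]
unit clause [-5] forces x5=F; simplify:
  drop 5 from [5, -3, -4] -> [-3, -4]
  satisfied 1 clause(s); 4 remain; assigned so far: [2, 5]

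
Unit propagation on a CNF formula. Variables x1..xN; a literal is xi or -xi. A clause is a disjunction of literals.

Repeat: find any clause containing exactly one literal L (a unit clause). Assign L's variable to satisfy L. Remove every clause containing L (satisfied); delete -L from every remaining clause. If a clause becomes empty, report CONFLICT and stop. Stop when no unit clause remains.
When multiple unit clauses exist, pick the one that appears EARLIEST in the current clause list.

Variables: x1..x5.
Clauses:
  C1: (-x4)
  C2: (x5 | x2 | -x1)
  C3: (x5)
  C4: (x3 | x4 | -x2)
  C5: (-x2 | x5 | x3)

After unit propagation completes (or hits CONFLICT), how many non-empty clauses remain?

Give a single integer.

unit clause [-4] forces x4=F; simplify:
  drop 4 from [3, 4, -2] -> [3, -2]
  satisfied 1 clause(s); 4 remain; assigned so far: [4]
unit clause [5] forces x5=T; simplify:
  satisfied 3 clause(s); 1 remain; assigned so far: [4, 5]

Answer: 1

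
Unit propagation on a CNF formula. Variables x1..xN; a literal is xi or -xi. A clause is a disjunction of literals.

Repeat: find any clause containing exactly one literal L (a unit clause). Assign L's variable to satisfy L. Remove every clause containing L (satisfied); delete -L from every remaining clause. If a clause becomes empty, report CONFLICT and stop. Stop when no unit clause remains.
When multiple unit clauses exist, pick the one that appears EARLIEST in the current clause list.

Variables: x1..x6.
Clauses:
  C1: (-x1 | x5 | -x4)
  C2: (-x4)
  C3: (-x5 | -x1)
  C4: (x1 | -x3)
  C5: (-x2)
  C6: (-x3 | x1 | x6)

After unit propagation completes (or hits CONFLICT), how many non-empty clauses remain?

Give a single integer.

Answer: 3

Derivation:
unit clause [-4] forces x4=F; simplify:
  satisfied 2 clause(s); 4 remain; assigned so far: [4]
unit clause [-2] forces x2=F; simplify:
  satisfied 1 clause(s); 3 remain; assigned so far: [2, 4]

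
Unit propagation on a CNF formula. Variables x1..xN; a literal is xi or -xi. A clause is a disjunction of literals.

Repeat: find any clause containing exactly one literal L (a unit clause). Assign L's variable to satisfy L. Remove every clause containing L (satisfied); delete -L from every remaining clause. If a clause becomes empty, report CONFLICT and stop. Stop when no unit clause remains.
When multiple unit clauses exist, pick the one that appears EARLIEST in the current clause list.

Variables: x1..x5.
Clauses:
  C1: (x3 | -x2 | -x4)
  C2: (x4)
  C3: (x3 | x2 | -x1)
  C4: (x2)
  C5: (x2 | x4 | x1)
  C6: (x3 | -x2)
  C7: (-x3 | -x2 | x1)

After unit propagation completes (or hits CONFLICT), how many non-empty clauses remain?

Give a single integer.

unit clause [4] forces x4=T; simplify:
  drop -4 from [3, -2, -4] -> [3, -2]
  satisfied 2 clause(s); 5 remain; assigned so far: [4]
unit clause [2] forces x2=T; simplify:
  drop -2 from [3, -2] -> [3]
  drop -2 from [3, -2] -> [3]
  drop -2 from [-3, -2, 1] -> [-3, 1]
  satisfied 2 clause(s); 3 remain; assigned so far: [2, 4]
unit clause [3] forces x3=T; simplify:
  drop -3 from [-3, 1] -> [1]
  satisfied 2 clause(s); 1 remain; assigned so far: [2, 3, 4]
unit clause [1] forces x1=T; simplify:
  satisfied 1 clause(s); 0 remain; assigned so far: [1, 2, 3, 4]

Answer: 0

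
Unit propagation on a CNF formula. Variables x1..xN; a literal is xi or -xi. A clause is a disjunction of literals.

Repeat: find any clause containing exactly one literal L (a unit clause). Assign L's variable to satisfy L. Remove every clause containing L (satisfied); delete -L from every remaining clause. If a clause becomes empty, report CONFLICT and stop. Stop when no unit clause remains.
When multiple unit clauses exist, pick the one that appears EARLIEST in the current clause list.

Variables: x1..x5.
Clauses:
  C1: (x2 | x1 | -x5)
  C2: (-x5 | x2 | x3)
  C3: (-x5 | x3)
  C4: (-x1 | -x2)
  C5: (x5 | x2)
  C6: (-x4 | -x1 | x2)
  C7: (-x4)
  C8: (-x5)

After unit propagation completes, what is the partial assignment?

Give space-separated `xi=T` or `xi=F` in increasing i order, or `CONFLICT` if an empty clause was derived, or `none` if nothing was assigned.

Answer: x1=F x2=T x4=F x5=F

Derivation:
unit clause [-4] forces x4=F; simplify:
  satisfied 2 clause(s); 6 remain; assigned so far: [4]
unit clause [-5] forces x5=F; simplify:
  drop 5 from [5, 2] -> [2]
  satisfied 4 clause(s); 2 remain; assigned so far: [4, 5]
unit clause [2] forces x2=T; simplify:
  drop -2 from [-1, -2] -> [-1]
  satisfied 1 clause(s); 1 remain; assigned so far: [2, 4, 5]
unit clause [-1] forces x1=F; simplify:
  satisfied 1 clause(s); 0 remain; assigned so far: [1, 2, 4, 5]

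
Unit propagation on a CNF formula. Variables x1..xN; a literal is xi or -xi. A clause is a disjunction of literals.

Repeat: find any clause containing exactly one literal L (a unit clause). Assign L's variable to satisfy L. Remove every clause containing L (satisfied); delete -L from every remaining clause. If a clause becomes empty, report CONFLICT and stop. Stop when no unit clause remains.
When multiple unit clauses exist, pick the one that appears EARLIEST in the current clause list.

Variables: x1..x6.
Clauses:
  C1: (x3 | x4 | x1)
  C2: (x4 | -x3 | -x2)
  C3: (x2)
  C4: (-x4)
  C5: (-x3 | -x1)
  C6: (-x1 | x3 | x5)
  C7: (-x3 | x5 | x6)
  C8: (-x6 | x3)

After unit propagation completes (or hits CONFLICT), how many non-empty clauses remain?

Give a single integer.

unit clause [2] forces x2=T; simplify:
  drop -2 from [4, -3, -2] -> [4, -3]
  satisfied 1 clause(s); 7 remain; assigned so far: [2]
unit clause [-4] forces x4=F; simplify:
  drop 4 from [3, 4, 1] -> [3, 1]
  drop 4 from [4, -3] -> [-3]
  satisfied 1 clause(s); 6 remain; assigned so far: [2, 4]
unit clause [-3] forces x3=F; simplify:
  drop 3 from [3, 1] -> [1]
  drop 3 from [-1, 3, 5] -> [-1, 5]
  drop 3 from [-6, 3] -> [-6]
  satisfied 3 clause(s); 3 remain; assigned so far: [2, 3, 4]
unit clause [1] forces x1=T; simplify:
  drop -1 from [-1, 5] -> [5]
  satisfied 1 clause(s); 2 remain; assigned so far: [1, 2, 3, 4]
unit clause [5] forces x5=T; simplify:
  satisfied 1 clause(s); 1 remain; assigned so far: [1, 2, 3, 4, 5]
unit clause [-6] forces x6=F; simplify:
  satisfied 1 clause(s); 0 remain; assigned so far: [1, 2, 3, 4, 5, 6]

Answer: 0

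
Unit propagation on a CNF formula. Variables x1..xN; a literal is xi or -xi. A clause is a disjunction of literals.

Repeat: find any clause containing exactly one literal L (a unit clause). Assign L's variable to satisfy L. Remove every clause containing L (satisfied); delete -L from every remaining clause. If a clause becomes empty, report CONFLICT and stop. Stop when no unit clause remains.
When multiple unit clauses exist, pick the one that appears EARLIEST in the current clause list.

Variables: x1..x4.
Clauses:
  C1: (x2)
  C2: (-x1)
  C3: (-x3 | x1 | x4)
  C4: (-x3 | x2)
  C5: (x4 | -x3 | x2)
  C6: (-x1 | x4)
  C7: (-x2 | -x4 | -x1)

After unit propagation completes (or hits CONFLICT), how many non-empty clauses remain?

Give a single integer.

Answer: 1

Derivation:
unit clause [2] forces x2=T; simplify:
  drop -2 from [-2, -4, -1] -> [-4, -1]
  satisfied 3 clause(s); 4 remain; assigned so far: [2]
unit clause [-1] forces x1=F; simplify:
  drop 1 from [-3, 1, 4] -> [-3, 4]
  satisfied 3 clause(s); 1 remain; assigned so far: [1, 2]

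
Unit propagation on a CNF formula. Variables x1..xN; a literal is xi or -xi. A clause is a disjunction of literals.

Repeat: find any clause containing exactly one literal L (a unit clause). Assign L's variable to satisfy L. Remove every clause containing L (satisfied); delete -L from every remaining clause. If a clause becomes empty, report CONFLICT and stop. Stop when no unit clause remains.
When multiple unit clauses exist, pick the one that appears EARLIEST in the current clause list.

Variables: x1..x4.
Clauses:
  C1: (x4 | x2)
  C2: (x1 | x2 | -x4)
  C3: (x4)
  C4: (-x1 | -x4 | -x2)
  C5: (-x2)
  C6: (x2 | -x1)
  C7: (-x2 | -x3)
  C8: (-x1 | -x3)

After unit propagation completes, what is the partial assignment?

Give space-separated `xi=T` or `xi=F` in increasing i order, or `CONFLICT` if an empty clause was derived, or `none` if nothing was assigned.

unit clause [4] forces x4=T; simplify:
  drop -4 from [1, 2, -4] -> [1, 2]
  drop -4 from [-1, -4, -2] -> [-1, -2]
  satisfied 2 clause(s); 6 remain; assigned so far: [4]
unit clause [-2] forces x2=F; simplify:
  drop 2 from [1, 2] -> [1]
  drop 2 from [2, -1] -> [-1]
  satisfied 3 clause(s); 3 remain; assigned so far: [2, 4]
unit clause [1] forces x1=T; simplify:
  drop -1 from [-1] -> [] (empty!)
  drop -1 from [-1, -3] -> [-3]
  satisfied 1 clause(s); 2 remain; assigned so far: [1, 2, 4]
CONFLICT (empty clause)

Answer: CONFLICT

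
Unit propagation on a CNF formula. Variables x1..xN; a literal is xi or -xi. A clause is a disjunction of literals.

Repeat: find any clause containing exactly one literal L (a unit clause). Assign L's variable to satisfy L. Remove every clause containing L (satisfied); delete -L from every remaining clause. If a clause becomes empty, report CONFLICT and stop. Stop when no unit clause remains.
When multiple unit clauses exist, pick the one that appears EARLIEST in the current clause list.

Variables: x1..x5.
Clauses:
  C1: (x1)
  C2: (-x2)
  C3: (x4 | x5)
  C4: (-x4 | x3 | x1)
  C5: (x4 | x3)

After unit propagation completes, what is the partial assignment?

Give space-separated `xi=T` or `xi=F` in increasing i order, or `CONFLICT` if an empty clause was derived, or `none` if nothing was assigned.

unit clause [1] forces x1=T; simplify:
  satisfied 2 clause(s); 3 remain; assigned so far: [1]
unit clause [-2] forces x2=F; simplify:
  satisfied 1 clause(s); 2 remain; assigned so far: [1, 2]

Answer: x1=T x2=F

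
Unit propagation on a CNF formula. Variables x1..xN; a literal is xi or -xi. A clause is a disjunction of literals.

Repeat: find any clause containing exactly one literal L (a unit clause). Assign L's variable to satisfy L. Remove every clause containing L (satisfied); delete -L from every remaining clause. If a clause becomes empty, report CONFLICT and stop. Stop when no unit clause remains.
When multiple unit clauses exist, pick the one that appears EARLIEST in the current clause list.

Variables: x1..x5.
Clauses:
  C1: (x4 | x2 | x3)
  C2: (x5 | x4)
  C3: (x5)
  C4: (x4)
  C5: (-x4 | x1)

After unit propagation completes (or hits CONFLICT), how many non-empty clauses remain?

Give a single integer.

unit clause [5] forces x5=T; simplify:
  satisfied 2 clause(s); 3 remain; assigned so far: [5]
unit clause [4] forces x4=T; simplify:
  drop -4 from [-4, 1] -> [1]
  satisfied 2 clause(s); 1 remain; assigned so far: [4, 5]
unit clause [1] forces x1=T; simplify:
  satisfied 1 clause(s); 0 remain; assigned so far: [1, 4, 5]

Answer: 0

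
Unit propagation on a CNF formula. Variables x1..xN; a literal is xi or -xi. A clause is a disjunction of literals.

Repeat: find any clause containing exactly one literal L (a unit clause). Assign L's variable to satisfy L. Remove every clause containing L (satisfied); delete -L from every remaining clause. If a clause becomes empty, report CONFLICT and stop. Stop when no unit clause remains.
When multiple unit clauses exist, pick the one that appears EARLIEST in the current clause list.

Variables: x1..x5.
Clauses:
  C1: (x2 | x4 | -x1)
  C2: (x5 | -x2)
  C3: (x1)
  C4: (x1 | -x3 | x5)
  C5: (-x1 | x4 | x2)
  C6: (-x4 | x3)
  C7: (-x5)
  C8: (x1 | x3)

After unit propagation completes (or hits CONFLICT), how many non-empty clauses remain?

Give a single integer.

Answer: 0

Derivation:
unit clause [1] forces x1=T; simplify:
  drop -1 from [2, 4, -1] -> [2, 4]
  drop -1 from [-1, 4, 2] -> [4, 2]
  satisfied 3 clause(s); 5 remain; assigned so far: [1]
unit clause [-5] forces x5=F; simplify:
  drop 5 from [5, -2] -> [-2]
  satisfied 1 clause(s); 4 remain; assigned so far: [1, 5]
unit clause [-2] forces x2=F; simplify:
  drop 2 from [2, 4] -> [4]
  drop 2 from [4, 2] -> [4]
  satisfied 1 clause(s); 3 remain; assigned so far: [1, 2, 5]
unit clause [4] forces x4=T; simplify:
  drop -4 from [-4, 3] -> [3]
  satisfied 2 clause(s); 1 remain; assigned so far: [1, 2, 4, 5]
unit clause [3] forces x3=T; simplify:
  satisfied 1 clause(s); 0 remain; assigned so far: [1, 2, 3, 4, 5]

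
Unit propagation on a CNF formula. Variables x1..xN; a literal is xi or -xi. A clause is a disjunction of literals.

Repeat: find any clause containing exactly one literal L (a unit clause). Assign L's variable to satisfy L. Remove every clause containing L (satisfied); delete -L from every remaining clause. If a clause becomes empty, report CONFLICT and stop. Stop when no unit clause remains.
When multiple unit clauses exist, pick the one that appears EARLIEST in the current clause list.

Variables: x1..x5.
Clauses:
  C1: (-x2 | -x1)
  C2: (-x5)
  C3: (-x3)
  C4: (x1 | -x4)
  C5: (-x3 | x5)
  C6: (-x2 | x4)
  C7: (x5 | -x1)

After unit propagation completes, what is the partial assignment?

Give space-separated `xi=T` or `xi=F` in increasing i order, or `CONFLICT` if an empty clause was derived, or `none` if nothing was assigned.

Answer: x1=F x2=F x3=F x4=F x5=F

Derivation:
unit clause [-5] forces x5=F; simplify:
  drop 5 from [-3, 5] -> [-3]
  drop 5 from [5, -1] -> [-1]
  satisfied 1 clause(s); 6 remain; assigned so far: [5]
unit clause [-3] forces x3=F; simplify:
  satisfied 2 clause(s); 4 remain; assigned so far: [3, 5]
unit clause [-1] forces x1=F; simplify:
  drop 1 from [1, -4] -> [-4]
  satisfied 2 clause(s); 2 remain; assigned so far: [1, 3, 5]
unit clause [-4] forces x4=F; simplify:
  drop 4 from [-2, 4] -> [-2]
  satisfied 1 clause(s); 1 remain; assigned so far: [1, 3, 4, 5]
unit clause [-2] forces x2=F; simplify:
  satisfied 1 clause(s); 0 remain; assigned so far: [1, 2, 3, 4, 5]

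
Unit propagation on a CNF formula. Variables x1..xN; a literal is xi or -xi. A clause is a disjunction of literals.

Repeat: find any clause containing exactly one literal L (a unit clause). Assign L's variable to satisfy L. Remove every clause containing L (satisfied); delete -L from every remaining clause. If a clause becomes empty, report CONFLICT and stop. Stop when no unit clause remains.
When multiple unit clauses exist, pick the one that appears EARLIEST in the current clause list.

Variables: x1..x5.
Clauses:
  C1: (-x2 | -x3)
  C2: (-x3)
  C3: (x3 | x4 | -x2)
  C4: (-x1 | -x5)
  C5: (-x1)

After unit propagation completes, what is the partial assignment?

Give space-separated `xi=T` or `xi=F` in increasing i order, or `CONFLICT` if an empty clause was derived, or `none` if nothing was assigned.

unit clause [-3] forces x3=F; simplify:
  drop 3 from [3, 4, -2] -> [4, -2]
  satisfied 2 clause(s); 3 remain; assigned so far: [3]
unit clause [-1] forces x1=F; simplify:
  satisfied 2 clause(s); 1 remain; assigned so far: [1, 3]

Answer: x1=F x3=F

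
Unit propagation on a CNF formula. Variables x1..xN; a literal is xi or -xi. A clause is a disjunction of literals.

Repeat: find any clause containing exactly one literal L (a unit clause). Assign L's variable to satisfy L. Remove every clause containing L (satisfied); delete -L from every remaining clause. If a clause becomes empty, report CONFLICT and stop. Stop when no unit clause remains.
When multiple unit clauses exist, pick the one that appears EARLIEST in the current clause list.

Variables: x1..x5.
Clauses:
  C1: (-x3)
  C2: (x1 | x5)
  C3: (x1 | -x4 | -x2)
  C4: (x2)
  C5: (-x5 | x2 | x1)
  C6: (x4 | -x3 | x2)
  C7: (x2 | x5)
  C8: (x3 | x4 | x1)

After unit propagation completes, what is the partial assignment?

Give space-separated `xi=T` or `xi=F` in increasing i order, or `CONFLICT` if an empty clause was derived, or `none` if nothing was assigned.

Answer: x2=T x3=F

Derivation:
unit clause [-3] forces x3=F; simplify:
  drop 3 from [3, 4, 1] -> [4, 1]
  satisfied 2 clause(s); 6 remain; assigned so far: [3]
unit clause [2] forces x2=T; simplify:
  drop -2 from [1, -4, -2] -> [1, -4]
  satisfied 3 clause(s); 3 remain; assigned so far: [2, 3]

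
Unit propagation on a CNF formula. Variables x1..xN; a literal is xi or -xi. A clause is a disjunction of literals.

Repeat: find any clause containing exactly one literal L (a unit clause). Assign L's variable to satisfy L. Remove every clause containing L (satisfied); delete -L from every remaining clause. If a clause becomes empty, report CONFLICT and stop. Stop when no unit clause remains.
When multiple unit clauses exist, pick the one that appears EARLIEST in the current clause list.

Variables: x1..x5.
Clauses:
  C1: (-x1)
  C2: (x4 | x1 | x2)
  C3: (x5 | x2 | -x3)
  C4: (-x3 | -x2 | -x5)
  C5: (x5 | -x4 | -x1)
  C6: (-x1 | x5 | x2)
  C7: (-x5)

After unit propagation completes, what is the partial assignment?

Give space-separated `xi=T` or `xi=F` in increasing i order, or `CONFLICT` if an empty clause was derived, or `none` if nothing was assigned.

Answer: x1=F x5=F

Derivation:
unit clause [-1] forces x1=F; simplify:
  drop 1 from [4, 1, 2] -> [4, 2]
  satisfied 3 clause(s); 4 remain; assigned so far: [1]
unit clause [-5] forces x5=F; simplify:
  drop 5 from [5, 2, -3] -> [2, -3]
  satisfied 2 clause(s); 2 remain; assigned so far: [1, 5]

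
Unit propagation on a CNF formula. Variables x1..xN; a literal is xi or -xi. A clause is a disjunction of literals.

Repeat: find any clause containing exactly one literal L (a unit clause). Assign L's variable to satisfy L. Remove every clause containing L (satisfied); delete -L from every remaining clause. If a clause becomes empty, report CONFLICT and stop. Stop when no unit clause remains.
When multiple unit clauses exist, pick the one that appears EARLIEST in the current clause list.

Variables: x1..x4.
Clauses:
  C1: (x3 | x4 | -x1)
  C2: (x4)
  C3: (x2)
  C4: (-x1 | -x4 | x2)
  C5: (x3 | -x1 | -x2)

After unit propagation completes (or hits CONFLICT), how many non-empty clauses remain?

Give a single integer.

unit clause [4] forces x4=T; simplify:
  drop -4 from [-1, -4, 2] -> [-1, 2]
  satisfied 2 clause(s); 3 remain; assigned so far: [4]
unit clause [2] forces x2=T; simplify:
  drop -2 from [3, -1, -2] -> [3, -1]
  satisfied 2 clause(s); 1 remain; assigned so far: [2, 4]

Answer: 1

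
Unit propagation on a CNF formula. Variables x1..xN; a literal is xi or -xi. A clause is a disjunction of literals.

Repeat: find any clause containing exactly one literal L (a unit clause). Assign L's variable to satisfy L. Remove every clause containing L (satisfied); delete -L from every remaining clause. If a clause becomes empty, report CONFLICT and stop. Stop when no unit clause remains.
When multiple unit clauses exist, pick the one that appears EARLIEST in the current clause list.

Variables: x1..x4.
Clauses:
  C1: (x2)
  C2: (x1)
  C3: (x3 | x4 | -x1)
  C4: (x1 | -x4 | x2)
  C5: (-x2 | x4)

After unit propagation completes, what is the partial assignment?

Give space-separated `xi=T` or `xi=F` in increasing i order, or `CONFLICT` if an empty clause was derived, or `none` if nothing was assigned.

Answer: x1=T x2=T x4=T

Derivation:
unit clause [2] forces x2=T; simplify:
  drop -2 from [-2, 4] -> [4]
  satisfied 2 clause(s); 3 remain; assigned so far: [2]
unit clause [1] forces x1=T; simplify:
  drop -1 from [3, 4, -1] -> [3, 4]
  satisfied 1 clause(s); 2 remain; assigned so far: [1, 2]
unit clause [4] forces x4=T; simplify:
  satisfied 2 clause(s); 0 remain; assigned so far: [1, 2, 4]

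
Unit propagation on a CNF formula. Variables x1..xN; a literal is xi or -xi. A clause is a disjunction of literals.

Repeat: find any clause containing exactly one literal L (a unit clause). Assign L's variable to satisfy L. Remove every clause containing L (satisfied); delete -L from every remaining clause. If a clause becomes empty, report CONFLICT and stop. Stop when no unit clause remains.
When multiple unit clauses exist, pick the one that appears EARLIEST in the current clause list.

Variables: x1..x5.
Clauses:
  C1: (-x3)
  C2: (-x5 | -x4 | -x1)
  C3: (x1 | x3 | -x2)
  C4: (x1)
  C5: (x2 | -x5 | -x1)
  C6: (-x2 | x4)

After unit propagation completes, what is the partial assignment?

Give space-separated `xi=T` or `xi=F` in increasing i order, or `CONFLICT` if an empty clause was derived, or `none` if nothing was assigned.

Answer: x1=T x3=F

Derivation:
unit clause [-3] forces x3=F; simplify:
  drop 3 from [1, 3, -2] -> [1, -2]
  satisfied 1 clause(s); 5 remain; assigned so far: [3]
unit clause [1] forces x1=T; simplify:
  drop -1 from [-5, -4, -1] -> [-5, -4]
  drop -1 from [2, -5, -1] -> [2, -5]
  satisfied 2 clause(s); 3 remain; assigned so far: [1, 3]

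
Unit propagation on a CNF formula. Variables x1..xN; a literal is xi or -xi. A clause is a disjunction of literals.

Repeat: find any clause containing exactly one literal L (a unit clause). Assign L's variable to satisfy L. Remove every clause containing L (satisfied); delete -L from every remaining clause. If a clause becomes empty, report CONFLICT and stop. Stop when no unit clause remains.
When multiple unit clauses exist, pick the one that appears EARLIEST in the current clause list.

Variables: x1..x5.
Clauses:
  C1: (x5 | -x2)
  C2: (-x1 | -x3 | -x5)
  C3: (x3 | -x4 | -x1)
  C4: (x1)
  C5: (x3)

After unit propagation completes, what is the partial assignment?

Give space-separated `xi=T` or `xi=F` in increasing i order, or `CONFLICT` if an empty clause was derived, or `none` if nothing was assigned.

Answer: x1=T x2=F x3=T x5=F

Derivation:
unit clause [1] forces x1=T; simplify:
  drop -1 from [-1, -3, -5] -> [-3, -5]
  drop -1 from [3, -4, -1] -> [3, -4]
  satisfied 1 clause(s); 4 remain; assigned so far: [1]
unit clause [3] forces x3=T; simplify:
  drop -3 from [-3, -5] -> [-5]
  satisfied 2 clause(s); 2 remain; assigned so far: [1, 3]
unit clause [-5] forces x5=F; simplify:
  drop 5 from [5, -2] -> [-2]
  satisfied 1 clause(s); 1 remain; assigned so far: [1, 3, 5]
unit clause [-2] forces x2=F; simplify:
  satisfied 1 clause(s); 0 remain; assigned so far: [1, 2, 3, 5]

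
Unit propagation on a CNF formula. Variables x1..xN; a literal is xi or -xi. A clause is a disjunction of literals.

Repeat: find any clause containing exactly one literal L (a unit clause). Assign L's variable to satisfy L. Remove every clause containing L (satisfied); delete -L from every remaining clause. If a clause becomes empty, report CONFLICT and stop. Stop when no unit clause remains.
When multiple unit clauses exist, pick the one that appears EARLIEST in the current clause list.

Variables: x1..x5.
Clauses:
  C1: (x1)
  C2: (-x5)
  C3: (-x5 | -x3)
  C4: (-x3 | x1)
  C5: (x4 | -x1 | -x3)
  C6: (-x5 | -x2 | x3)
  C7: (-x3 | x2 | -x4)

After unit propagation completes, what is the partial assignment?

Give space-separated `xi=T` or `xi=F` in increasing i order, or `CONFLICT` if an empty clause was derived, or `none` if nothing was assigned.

unit clause [1] forces x1=T; simplify:
  drop -1 from [4, -1, -3] -> [4, -3]
  satisfied 2 clause(s); 5 remain; assigned so far: [1]
unit clause [-5] forces x5=F; simplify:
  satisfied 3 clause(s); 2 remain; assigned so far: [1, 5]

Answer: x1=T x5=F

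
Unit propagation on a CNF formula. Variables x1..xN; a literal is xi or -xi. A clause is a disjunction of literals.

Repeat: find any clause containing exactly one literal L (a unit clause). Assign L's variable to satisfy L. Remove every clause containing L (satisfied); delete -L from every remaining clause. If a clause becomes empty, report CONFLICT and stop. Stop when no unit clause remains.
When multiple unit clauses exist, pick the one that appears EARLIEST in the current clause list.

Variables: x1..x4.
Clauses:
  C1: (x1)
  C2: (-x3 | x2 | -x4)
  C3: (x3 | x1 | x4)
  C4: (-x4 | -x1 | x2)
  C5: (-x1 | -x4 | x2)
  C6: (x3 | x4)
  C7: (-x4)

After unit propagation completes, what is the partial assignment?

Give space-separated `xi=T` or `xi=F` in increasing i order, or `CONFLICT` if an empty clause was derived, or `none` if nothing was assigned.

Answer: x1=T x3=T x4=F

Derivation:
unit clause [1] forces x1=T; simplify:
  drop -1 from [-4, -1, 2] -> [-4, 2]
  drop -1 from [-1, -4, 2] -> [-4, 2]
  satisfied 2 clause(s); 5 remain; assigned so far: [1]
unit clause [-4] forces x4=F; simplify:
  drop 4 from [3, 4] -> [3]
  satisfied 4 clause(s); 1 remain; assigned so far: [1, 4]
unit clause [3] forces x3=T; simplify:
  satisfied 1 clause(s); 0 remain; assigned so far: [1, 3, 4]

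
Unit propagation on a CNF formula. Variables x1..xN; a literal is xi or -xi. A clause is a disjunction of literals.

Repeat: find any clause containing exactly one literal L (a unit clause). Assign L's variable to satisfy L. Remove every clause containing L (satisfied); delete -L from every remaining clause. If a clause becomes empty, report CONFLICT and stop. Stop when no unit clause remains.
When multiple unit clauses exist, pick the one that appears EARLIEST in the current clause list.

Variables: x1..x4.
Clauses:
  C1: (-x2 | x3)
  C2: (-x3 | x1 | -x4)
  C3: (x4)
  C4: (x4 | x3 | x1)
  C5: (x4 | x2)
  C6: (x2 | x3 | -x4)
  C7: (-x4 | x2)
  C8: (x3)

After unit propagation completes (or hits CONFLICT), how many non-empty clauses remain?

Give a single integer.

unit clause [4] forces x4=T; simplify:
  drop -4 from [-3, 1, -4] -> [-3, 1]
  drop -4 from [2, 3, -4] -> [2, 3]
  drop -4 from [-4, 2] -> [2]
  satisfied 3 clause(s); 5 remain; assigned so far: [4]
unit clause [2] forces x2=T; simplify:
  drop -2 from [-2, 3] -> [3]
  satisfied 2 clause(s); 3 remain; assigned so far: [2, 4]
unit clause [3] forces x3=T; simplify:
  drop -3 from [-3, 1] -> [1]
  satisfied 2 clause(s); 1 remain; assigned so far: [2, 3, 4]
unit clause [1] forces x1=T; simplify:
  satisfied 1 clause(s); 0 remain; assigned so far: [1, 2, 3, 4]

Answer: 0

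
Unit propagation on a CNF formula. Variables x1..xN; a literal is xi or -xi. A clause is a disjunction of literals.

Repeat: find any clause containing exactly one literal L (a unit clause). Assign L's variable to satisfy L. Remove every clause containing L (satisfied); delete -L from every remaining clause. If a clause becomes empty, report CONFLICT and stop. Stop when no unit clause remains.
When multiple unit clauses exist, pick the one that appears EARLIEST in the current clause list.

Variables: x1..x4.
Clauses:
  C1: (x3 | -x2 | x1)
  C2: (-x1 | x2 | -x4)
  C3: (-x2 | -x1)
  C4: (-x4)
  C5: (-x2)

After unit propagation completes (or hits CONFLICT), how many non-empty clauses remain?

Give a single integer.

Answer: 0

Derivation:
unit clause [-4] forces x4=F; simplify:
  satisfied 2 clause(s); 3 remain; assigned so far: [4]
unit clause [-2] forces x2=F; simplify:
  satisfied 3 clause(s); 0 remain; assigned so far: [2, 4]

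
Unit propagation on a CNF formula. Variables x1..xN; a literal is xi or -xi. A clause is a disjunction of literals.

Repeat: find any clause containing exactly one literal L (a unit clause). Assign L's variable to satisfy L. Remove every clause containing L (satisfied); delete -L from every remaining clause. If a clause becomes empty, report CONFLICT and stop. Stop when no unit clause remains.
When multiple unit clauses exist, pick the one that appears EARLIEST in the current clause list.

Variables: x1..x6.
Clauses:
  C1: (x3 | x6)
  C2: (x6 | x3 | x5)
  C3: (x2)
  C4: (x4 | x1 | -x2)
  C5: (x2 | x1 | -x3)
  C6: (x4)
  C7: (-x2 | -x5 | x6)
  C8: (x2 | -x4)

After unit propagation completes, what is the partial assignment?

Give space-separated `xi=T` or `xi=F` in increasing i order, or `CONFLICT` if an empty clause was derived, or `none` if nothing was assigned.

Answer: x2=T x4=T

Derivation:
unit clause [2] forces x2=T; simplify:
  drop -2 from [4, 1, -2] -> [4, 1]
  drop -2 from [-2, -5, 6] -> [-5, 6]
  satisfied 3 clause(s); 5 remain; assigned so far: [2]
unit clause [4] forces x4=T; simplify:
  satisfied 2 clause(s); 3 remain; assigned so far: [2, 4]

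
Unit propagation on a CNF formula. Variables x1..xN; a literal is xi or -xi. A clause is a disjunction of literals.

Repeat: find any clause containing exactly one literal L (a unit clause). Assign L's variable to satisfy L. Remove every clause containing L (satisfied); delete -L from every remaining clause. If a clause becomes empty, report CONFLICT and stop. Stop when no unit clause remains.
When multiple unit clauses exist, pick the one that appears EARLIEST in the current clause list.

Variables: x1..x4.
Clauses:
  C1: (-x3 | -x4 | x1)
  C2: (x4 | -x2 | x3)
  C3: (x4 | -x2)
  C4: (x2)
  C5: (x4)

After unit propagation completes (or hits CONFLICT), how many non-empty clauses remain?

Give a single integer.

unit clause [2] forces x2=T; simplify:
  drop -2 from [4, -2, 3] -> [4, 3]
  drop -2 from [4, -2] -> [4]
  satisfied 1 clause(s); 4 remain; assigned so far: [2]
unit clause [4] forces x4=T; simplify:
  drop -4 from [-3, -4, 1] -> [-3, 1]
  satisfied 3 clause(s); 1 remain; assigned so far: [2, 4]

Answer: 1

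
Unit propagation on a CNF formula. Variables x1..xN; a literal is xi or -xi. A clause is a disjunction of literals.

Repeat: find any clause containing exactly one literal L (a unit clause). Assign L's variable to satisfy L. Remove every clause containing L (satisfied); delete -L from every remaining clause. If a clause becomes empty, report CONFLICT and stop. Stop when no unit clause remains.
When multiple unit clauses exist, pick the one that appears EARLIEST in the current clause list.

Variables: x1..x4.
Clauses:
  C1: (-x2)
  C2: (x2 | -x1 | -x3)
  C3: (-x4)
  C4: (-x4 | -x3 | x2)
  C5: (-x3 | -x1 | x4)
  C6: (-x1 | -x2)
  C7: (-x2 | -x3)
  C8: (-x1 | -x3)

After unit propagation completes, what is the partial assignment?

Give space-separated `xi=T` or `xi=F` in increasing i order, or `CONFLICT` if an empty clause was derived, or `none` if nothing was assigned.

Answer: x2=F x4=F

Derivation:
unit clause [-2] forces x2=F; simplify:
  drop 2 from [2, -1, -3] -> [-1, -3]
  drop 2 from [-4, -3, 2] -> [-4, -3]
  satisfied 3 clause(s); 5 remain; assigned so far: [2]
unit clause [-4] forces x4=F; simplify:
  drop 4 from [-3, -1, 4] -> [-3, -1]
  satisfied 2 clause(s); 3 remain; assigned so far: [2, 4]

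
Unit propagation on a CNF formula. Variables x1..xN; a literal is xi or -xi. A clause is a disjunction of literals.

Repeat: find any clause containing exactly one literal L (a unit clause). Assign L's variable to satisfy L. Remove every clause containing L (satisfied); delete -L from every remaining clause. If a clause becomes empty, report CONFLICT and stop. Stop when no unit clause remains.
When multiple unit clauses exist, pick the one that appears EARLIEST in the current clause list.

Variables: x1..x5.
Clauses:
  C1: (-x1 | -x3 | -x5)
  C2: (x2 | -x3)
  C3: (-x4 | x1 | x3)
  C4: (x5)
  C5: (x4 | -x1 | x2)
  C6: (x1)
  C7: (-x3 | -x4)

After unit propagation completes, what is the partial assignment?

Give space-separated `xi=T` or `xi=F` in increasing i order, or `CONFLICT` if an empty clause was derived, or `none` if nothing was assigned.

unit clause [5] forces x5=T; simplify:
  drop -5 from [-1, -3, -5] -> [-1, -3]
  satisfied 1 clause(s); 6 remain; assigned so far: [5]
unit clause [1] forces x1=T; simplify:
  drop -1 from [-1, -3] -> [-3]
  drop -1 from [4, -1, 2] -> [4, 2]
  satisfied 2 clause(s); 4 remain; assigned so far: [1, 5]
unit clause [-3] forces x3=F; simplify:
  satisfied 3 clause(s); 1 remain; assigned so far: [1, 3, 5]

Answer: x1=T x3=F x5=T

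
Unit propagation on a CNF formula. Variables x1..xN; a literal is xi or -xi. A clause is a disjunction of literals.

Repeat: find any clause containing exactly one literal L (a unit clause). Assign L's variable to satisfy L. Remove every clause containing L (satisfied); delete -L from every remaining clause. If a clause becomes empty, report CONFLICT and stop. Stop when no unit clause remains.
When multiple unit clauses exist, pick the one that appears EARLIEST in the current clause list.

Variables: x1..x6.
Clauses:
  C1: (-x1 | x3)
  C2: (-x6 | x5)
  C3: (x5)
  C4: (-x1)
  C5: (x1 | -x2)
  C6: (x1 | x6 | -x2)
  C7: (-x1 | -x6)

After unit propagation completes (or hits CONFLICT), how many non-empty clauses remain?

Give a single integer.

unit clause [5] forces x5=T; simplify:
  satisfied 2 clause(s); 5 remain; assigned so far: [5]
unit clause [-1] forces x1=F; simplify:
  drop 1 from [1, -2] -> [-2]
  drop 1 from [1, 6, -2] -> [6, -2]
  satisfied 3 clause(s); 2 remain; assigned so far: [1, 5]
unit clause [-2] forces x2=F; simplify:
  satisfied 2 clause(s); 0 remain; assigned so far: [1, 2, 5]

Answer: 0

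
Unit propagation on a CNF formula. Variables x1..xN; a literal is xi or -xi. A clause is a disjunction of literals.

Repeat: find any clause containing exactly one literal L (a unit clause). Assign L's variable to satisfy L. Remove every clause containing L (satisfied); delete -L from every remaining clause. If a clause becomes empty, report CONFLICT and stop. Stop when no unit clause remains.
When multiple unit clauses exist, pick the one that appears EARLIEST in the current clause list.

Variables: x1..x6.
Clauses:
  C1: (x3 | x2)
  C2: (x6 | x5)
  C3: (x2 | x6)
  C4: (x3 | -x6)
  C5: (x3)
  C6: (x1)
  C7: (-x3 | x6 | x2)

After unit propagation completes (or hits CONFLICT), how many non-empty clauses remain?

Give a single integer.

Answer: 3

Derivation:
unit clause [3] forces x3=T; simplify:
  drop -3 from [-3, 6, 2] -> [6, 2]
  satisfied 3 clause(s); 4 remain; assigned so far: [3]
unit clause [1] forces x1=T; simplify:
  satisfied 1 clause(s); 3 remain; assigned so far: [1, 3]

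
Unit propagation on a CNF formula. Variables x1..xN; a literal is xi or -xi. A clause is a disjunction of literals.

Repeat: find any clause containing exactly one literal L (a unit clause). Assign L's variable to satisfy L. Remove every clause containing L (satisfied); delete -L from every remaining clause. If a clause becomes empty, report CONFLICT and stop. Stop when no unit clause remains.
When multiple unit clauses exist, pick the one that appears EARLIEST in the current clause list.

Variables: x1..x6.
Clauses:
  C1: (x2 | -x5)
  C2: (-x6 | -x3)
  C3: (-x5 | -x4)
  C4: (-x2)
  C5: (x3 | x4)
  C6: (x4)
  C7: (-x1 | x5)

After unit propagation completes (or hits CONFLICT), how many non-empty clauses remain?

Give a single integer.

Answer: 1

Derivation:
unit clause [-2] forces x2=F; simplify:
  drop 2 from [2, -5] -> [-5]
  satisfied 1 clause(s); 6 remain; assigned so far: [2]
unit clause [-5] forces x5=F; simplify:
  drop 5 from [-1, 5] -> [-1]
  satisfied 2 clause(s); 4 remain; assigned so far: [2, 5]
unit clause [4] forces x4=T; simplify:
  satisfied 2 clause(s); 2 remain; assigned so far: [2, 4, 5]
unit clause [-1] forces x1=F; simplify:
  satisfied 1 clause(s); 1 remain; assigned so far: [1, 2, 4, 5]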